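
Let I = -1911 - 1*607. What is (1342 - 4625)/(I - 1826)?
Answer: 3283/4344 ≈ 0.75576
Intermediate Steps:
I = -2518 (I = -1911 - 607 = -2518)
(1342 - 4625)/(I - 1826) = (1342 - 4625)/(-2518 - 1826) = -3283/(-4344) = -3283*(-1/4344) = 3283/4344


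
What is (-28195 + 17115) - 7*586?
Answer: -15182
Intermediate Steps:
(-28195 + 17115) - 7*586 = -11080 - 4102 = -15182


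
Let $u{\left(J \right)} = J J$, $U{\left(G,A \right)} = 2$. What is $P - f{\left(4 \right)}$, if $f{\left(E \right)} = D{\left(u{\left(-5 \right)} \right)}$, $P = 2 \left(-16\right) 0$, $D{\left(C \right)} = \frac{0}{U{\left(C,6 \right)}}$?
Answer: $0$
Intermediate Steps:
$u{\left(J \right)} = J^{2}$
$D{\left(C \right)} = 0$ ($D{\left(C \right)} = \frac{0}{2} = 0 \cdot \frac{1}{2} = 0$)
$P = 0$ ($P = \left(-32\right) 0 = 0$)
$f{\left(E \right)} = 0$
$P - f{\left(4 \right)} = 0 - 0 = 0 + 0 = 0$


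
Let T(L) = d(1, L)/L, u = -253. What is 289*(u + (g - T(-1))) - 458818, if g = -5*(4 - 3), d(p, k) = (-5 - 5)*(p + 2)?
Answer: -542050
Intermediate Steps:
d(p, k) = -20 - 10*p (d(p, k) = -10*(2 + p) = -20 - 10*p)
g = -5 (g = -5*1 = -5)
T(L) = -30/L (T(L) = (-20 - 10*1)/L = (-20 - 10)/L = -30/L)
289*(u + (g - T(-1))) - 458818 = 289*(-253 + (-5 - (-30)/(-1))) - 458818 = 289*(-253 + (-5 - (-30)*(-1))) - 458818 = 289*(-253 + (-5 - 1*30)) - 458818 = 289*(-253 + (-5 - 30)) - 458818 = 289*(-253 - 35) - 458818 = 289*(-288) - 458818 = -83232 - 458818 = -542050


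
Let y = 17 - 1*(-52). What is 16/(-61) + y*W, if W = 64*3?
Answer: 808112/61 ≈ 13248.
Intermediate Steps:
W = 192
y = 69 (y = 17 + 52 = 69)
16/(-61) + y*W = 16/(-61) + 69*192 = 16*(-1/61) + 13248 = -16/61 + 13248 = 808112/61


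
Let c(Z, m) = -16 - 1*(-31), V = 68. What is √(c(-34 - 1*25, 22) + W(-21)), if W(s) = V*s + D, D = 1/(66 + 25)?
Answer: I*√11700962/91 ≈ 37.59*I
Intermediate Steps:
D = 1/91 ≈ 0.010989
W(s) = 1/91 + 68*s (W(s) = 68*s + 1/91 = 1/91 + 68*s)
c(Z, m) = 15 (c(Z, m) = -16 + 31 = 15)
√(c(-34 - 1*25, 22) + W(-21)) = √(15 + (1/91 + 68*(-21))) = √(15 + (1/91 - 1428)) = √(15 - 129947/91) = √(-128582/91) = I*√11700962/91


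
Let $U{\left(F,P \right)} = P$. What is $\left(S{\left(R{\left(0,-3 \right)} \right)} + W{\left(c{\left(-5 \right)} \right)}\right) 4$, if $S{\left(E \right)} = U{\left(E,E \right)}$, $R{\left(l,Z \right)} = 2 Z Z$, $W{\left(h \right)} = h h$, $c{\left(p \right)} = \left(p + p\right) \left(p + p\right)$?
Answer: $40072$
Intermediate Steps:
$c{\left(p \right)} = 4 p^{2}$ ($c{\left(p \right)} = 2 p 2 p = 4 p^{2}$)
$W{\left(h \right)} = h^{2}$
$R{\left(l,Z \right)} = 2 Z^{2}$
$S{\left(E \right)} = E$
$\left(S{\left(R{\left(0,-3 \right)} \right)} + W{\left(c{\left(-5 \right)} \right)}\right) 4 = \left(2 \left(-3\right)^{2} + \left(4 \left(-5\right)^{2}\right)^{2}\right) 4 = \left(2 \cdot 9 + \left(4 \cdot 25\right)^{2}\right) 4 = \left(18 + 100^{2}\right) 4 = \left(18 + 10000\right) 4 = 10018 \cdot 4 = 40072$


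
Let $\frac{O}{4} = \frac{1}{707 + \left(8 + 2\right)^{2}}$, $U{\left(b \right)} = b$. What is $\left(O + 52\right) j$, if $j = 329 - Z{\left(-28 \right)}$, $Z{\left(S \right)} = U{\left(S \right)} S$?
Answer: $- \frac{19095440}{807} \approx -23662.0$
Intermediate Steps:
$O = \frac{4}{807}$ ($O = \frac{4}{707 + \left(8 + 2\right)^{2}} = \frac{4}{707 + 10^{2}} = \frac{4}{707 + 100} = \frac{4}{807} \approx 0.0049566$)
$Z{\left(S \right)} = S^{2}$ ($Z{\left(S \right)} = S S = S^{2}$)
$j = -455$ ($j = 329 - \left(-28\right)^{2} = 329 - 784 = -455$)
$\left(O + 52\right) j = \left(\frac{4}{807} + 52\right) \left(-455\right) = \frac{41968}{807} \left(-455\right) = - \frac{19095440}{807}$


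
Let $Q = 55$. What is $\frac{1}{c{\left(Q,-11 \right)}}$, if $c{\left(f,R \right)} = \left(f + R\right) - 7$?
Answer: $\frac{1}{37} \approx 0.027027$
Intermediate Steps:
$c{\left(f,R \right)} = -7 + R + f$ ($c{\left(f,R \right)} = \left(R + f\right) - 7 = -7 + R + f$)
$\frac{1}{c{\left(Q,-11 \right)}} = \frac{1}{-7 - 11 + 55} = \frac{1}{37}$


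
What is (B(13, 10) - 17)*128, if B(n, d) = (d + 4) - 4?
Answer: -896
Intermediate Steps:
B(n, d) = d (B(n, d) = (4 + d) - 4 = d)
(B(13, 10) - 17)*128 = (10 - 17)*128 = -7*128 = -896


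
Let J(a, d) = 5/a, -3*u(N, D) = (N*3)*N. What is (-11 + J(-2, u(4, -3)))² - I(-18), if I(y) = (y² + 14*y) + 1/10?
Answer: 2203/20 ≈ 110.15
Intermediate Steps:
u(N, D) = -N² (u(N, D) = -N*3*N/3 = -3*N*N/3 = -N²)
I(y) = ⅒ + y² + 14*y (I(y) = (y² + 14*y) + ⅒ = ⅒ + y² + 14*y)
(-11 + J(-2, u(4, -3)))² - I(-18) = (-11 + 5/(-2))² - (⅒ + (-18)² + 14*(-18)) = (-11 + 5*(-½))² - (⅒ + 324 - 252) = (-11 - 5/2)² - 1*721/10 = (-27/2)² - 721/10 = 729/4 - 721/10 = 2203/20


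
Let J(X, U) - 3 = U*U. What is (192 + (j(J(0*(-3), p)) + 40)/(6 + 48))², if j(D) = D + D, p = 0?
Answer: 27112849/729 ≈ 37192.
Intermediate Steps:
J(X, U) = 3 + U² (J(X, U) = 3 + U*U = 3 + U²)
j(D) = 2*D
(192 + (j(J(0*(-3), p)) + 40)/(6 + 48))² = (192 + (2*(3 + 0²) + 40)/(6 + 48))² = (192 + (2*(3 + 0) + 40)/54)² = (192 + (2*3 + 40)*(1/54))² = (192 + (6 + 40)*(1/54))² = (192 + 46*(1/54))² = (192 + 23/27)² = (5207/27)² = 27112849/729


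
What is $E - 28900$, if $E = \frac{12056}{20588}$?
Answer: $- \frac{148745286}{5147} \approx -28899.0$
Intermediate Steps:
$E = \frac{3014}{5147}$ ($E = 12056 \cdot \frac{1}{20588} = \frac{3014}{5147} \approx 0.58558$)
$E - 28900 = \frac{3014}{5147} - 28900 = - \frac{148745286}{5147}$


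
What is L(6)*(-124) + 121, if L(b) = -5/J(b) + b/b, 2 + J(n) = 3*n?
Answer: 143/4 ≈ 35.750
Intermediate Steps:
J(n) = -2 + 3*n
L(b) = 1 - 5/(-2 + 3*b) (L(b) = -5/(-2 + 3*b) + b/b = -5/(-2 + 3*b) + 1 = 1 - 5/(-2 + 3*b))
L(6)*(-124) + 121 = ((-7 + 3*6)/(-2 + 3*6))*(-124) + 121 = ((-7 + 18)/(-2 + 18))*(-124) + 121 = (11/16)*(-124) + 121 = -341/4 + 121 = 143/4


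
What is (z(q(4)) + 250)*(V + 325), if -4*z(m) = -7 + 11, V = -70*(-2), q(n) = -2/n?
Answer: 115785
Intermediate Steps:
V = 140
z(m) = -1 (z(m) = -(-7 + 11)/4 = -¼*4 = -1)
(z(q(4)) + 250)*(V + 325) = (-1 + 250)*(140 + 325) = 249*465 = 115785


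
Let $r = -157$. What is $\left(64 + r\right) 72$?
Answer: $-6696$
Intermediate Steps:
$\left(64 + r\right) 72 = \left(64 - 157\right) 72 = \left(-93\right) 72 = -6696$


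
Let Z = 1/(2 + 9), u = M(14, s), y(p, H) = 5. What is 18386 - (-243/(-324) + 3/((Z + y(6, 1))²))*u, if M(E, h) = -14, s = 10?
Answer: 4121179/224 ≈ 18398.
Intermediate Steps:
u = -14
Z = 1/11 ≈ 0.090909
18386 - (-243/(-324) + 3/((Z + y(6, 1))²))*u = 18386 - (-243/(-324) + 3/((1/11 + 5)²))*(-14) = 18386 - (-243*(-1/324) + 3/((56/11)²))*(-14) = 18386 - (¾ + 3/(3136/121))*(-14) = 18386 - (¾ + 3*(121/3136))*(-14) = 18386 - (¾ + 363/3136)*(-14) = 18386 - 2715*(-14)/3136 = 18386 - 1*(-2715/224) = 18386 + 2715/224 = 4121179/224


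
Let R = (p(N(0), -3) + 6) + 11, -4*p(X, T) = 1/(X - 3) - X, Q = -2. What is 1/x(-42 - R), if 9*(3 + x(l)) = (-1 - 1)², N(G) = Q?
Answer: -9/23 ≈ -0.39130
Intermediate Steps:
N(G) = -2
p(X, T) = -1/(4*(-3 + X)) + X/4 (p(X, T) = -(1/(X - 3) - X)/4 = -(1/(-3 + X) - X)/4 = -1/(4*(-3 + X)) + X/4)
R = 331/20 (R = ((-1 + (-2)² - 3*(-2))/(4*(-3 - 2)) + 6) + 11 = ((¼)*(-1 + 4 + 6)/(-5) + 6) + 11 = ((¼)*(-⅕)*9 + 6) + 11 = (-9/20 + 6) + 11 = 111/20 + 11 = 331/20 ≈ 16.550)
x(l) = -23/9 (x(l) = -3 + (-1 - 1)²/9 = -3 + (⅑)*(-2)² = -3 + (⅑)*4 = -3 + 4/9 = -23/9)
1/x(-42 - R) = 1/(-23/9) = -9/23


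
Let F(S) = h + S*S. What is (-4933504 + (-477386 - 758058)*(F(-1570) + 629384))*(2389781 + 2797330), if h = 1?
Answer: -19829395672510813884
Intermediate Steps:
F(S) = 1 + S**2 (F(S) = 1 + S*S = 1 + S**2)
(-4933504 + (-477386 - 758058)*(F(-1570) + 629384))*(2389781 + 2797330) = (-4933504 + (-477386 - 758058)*((1 + (-1570)**2) + 629384))*(2389781 + 2797330) = (-4933504 - 1235444*((1 + 2464900) + 629384))*5187111 = (-4933504 - 1235444*(2464901 + 629384))*5187111 = (-4933504 - 1235444*3094285)*5187111 = (-4933504 - 3822815837540)*5187111 = -3822820771044*5187111 = -19829395672510813884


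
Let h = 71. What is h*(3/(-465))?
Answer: -71/155 ≈ -0.45806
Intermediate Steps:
h*(3/(-465)) = 71*(3/(-465)) = 71*(3*(-1/465)) = 71*(-1/155) = -71/155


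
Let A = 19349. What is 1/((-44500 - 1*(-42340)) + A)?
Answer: 1/17189 ≈ 5.8177e-5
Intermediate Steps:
1/((-44500 - 1*(-42340)) + A) = 1/((-44500 - 1*(-42340)) + 19349) = 1/((-44500 + 42340) + 19349) = 1/(-2160 + 19349) = 1/17189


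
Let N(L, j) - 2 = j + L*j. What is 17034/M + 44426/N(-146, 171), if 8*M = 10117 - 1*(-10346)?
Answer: 823167486/169113053 ≈ 4.8676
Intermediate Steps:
N(L, j) = 2 + j + L*j (N(L, j) = 2 + (j + L*j) = 2 + j + L*j)
M = 20463/8 (M = (10117 - 1*(-10346))/8 = (10117 + 10346)/8 = (⅛)*20463 = 20463/8 ≈ 2557.9)
17034/M + 44426/N(-146, 171) = 17034/(20463/8) + 44426/(2 + 171 - 146*171) = 17034*(8/20463) + 44426/(2 + 171 - 24966) = 45424/6821 + 44426/(-24793) = 45424/6821 + 44426*(-1/24793) = 45424/6821 - 44426/24793 = 823167486/169113053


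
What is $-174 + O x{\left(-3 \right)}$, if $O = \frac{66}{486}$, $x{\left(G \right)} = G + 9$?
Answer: $- \frac{4676}{27} \approx -173.19$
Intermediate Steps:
$x{\left(G \right)} = 9 + G$
$O = \frac{11}{81}$ ($O = 66 \cdot \frac{1}{486} = \frac{11}{81} \approx 0.1358$)
$-174 + O x{\left(-3 \right)} = -174 + \frac{11 \left(9 - 3\right)}{81} = -174 + \frac{11}{81} \cdot 6 = -174 + \frac{22}{27} = - \frac{4676}{27}$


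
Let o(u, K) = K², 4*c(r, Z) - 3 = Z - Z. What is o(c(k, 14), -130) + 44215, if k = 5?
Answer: 61115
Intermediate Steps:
c(r, Z) = ¾ (c(r, Z) = ¾ + (Z - Z)/4 = ¾ + (¼)*0 = ¾ + 0 = ¾)
o(c(k, 14), -130) + 44215 = (-130)² + 44215 = 16900 + 44215 = 61115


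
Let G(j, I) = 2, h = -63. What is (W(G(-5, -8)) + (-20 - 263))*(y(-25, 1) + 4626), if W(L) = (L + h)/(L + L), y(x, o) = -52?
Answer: -2728391/2 ≈ -1.3642e+6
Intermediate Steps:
W(L) = (-63 + L)/(2*L) (W(L) = (L - 63)/(L + L) = (-63 + L)/((2*L)) = (-63 + L)*(1/(2*L)) = (-63 + L)/(2*L))
(W(G(-5, -8)) + (-20 - 263))*(y(-25, 1) + 4626) = ((1/2)*(-63 + 2)/2 + (-20 - 263))*(-52 + 4626) = ((1/2)*(1/2)*(-61) - 283)*4574 = (-61/4 - 283)*4574 = -1193/4*4574 = -2728391/2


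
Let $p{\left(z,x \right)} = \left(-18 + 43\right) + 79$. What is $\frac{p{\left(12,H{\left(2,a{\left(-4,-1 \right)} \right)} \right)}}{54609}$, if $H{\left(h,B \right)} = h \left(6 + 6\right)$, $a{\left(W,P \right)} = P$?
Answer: $\frac{104}{54609} \approx 0.0019044$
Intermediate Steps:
$H{\left(h,B \right)} = 12 h$ ($H{\left(h,B \right)} = h 12 = 12 h$)
$p{\left(z,x \right)} = 104$ ($p{\left(z,x \right)} = 25 + 79 = 104$)
$\frac{p{\left(12,H{\left(2,a{\left(-4,-1 \right)} \right)} \right)}}{54609} = \frac{104}{54609}$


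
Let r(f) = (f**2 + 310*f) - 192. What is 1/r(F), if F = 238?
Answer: 1/130232 ≈ 7.6786e-6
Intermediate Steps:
r(f) = -192 + f**2 + 310*f
1/r(F) = 1/(-192 + 238**2 + 310*238) = 1/(-192 + 56644 + 73780) = 1/130232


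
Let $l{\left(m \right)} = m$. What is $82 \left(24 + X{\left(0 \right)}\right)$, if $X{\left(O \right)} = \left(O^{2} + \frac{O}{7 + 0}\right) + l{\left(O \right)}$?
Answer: $1968$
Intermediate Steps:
$X{\left(O \right)} = O^{2} + \frac{8 O}{7}$ ($X{\left(O \right)} = \left(O^{2} + \frac{O}{7 + 0}\right) + O = \left(O^{2} + \frac{O}{7}\right) + O = O^{2} + \frac{8 O}{7}$)
$82 \left(24 + X{\left(0 \right)}\right) = 82 \left(24 + \frac{1}{7} \cdot 0 \left(8 + 7 \cdot 0\right)\right) = 82 \left(24 + \frac{1}{7} \cdot 0 \left(8 + 0\right)\right) = 82 \left(24 + \frac{1}{7} \cdot 0 \cdot 8\right) = 82 \left(24 + 0\right) = 82 \cdot 24 = 1968$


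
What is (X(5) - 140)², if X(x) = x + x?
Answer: 16900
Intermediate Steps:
X(x) = 2*x
(X(5) - 140)² = (2*5 - 140)² = (10 - 140)² = (-130)² = 16900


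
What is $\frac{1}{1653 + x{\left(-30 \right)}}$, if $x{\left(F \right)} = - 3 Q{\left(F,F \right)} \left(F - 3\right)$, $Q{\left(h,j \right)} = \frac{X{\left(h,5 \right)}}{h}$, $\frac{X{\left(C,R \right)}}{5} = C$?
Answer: $\frac{1}{2148} \approx 0.00046555$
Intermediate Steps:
$X{\left(C,R \right)} = 5 C$
$Q{\left(h,j \right)} = 5$ ($Q{\left(h,j \right)} = \frac{5 h}{h} = 5$)
$x{\left(F \right)} = 45 - 15 F$ ($x{\left(F \right)} = \left(-3\right) 5 \left(F - 3\right) = - 15 \left(-3 + F\right) = 45 - 15 F$)
$\frac{1}{1653 + x{\left(-30 \right)}} = \frac{1}{1653 + \left(45 - -450\right)} = \frac{1}{1653 + \left(45 + 450\right)} = \frac{1}{1653 + 495} = \frac{1}{2148}$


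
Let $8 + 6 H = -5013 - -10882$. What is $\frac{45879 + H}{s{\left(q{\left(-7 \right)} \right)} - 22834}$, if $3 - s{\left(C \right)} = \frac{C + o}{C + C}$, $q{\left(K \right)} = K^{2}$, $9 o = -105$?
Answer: $- \frac{1967945}{958918} \approx -2.0523$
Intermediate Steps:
$o = - \frac{35}{3}$ ($o = \frac{1}{9} \left(-105\right) = - \frac{35}{3} \approx -11.667$)
$H = \frac{5861}{6}$ ($H = - \frac{4}{3} + \frac{-5013 - -10882}{6} = - \frac{4}{3} + \frac{-5013 + 10882}{6} = - \frac{4}{3} + \frac{1}{6} \cdot 5869 = - \frac{4}{3} + \frac{5869}{6} = \frac{5861}{6} \approx 976.83$)
$s{\left(C \right)} = 3 - \frac{- \frac{35}{3} + C}{2 C}$ ($s{\left(C \right)} = 3 - \frac{C - \frac{35}{3}}{C + C} = 3 - \frac{- \frac{35}{3} + C}{2 C}$)
$\frac{45879 + H}{s{\left(q{\left(-7 \right)} \right)} - 22834} = \frac{45879 + \frac{5861}{6}}{\frac{5 \left(7 + 3 \left(-7\right)^{2}\right)}{6 \left(-7\right)^{2}} - 22834} = \frac{281135}{6 \left(\frac{5 \left(7 + 3 \cdot 49\right)}{6 \cdot 49} - 22834\right)} = \frac{281135}{6 \left(\frac{5}{6} \cdot \frac{1}{49} \left(7 + 147\right) - 22834\right)} = \frac{281135}{6 \left(\frac{5}{6} \cdot \frac{1}{49} \cdot 154 - 22834\right)} = \frac{281135}{6 \left(\frac{55}{21} - 22834\right)} = \frac{281135}{6 \left(- \frac{479459}{21}\right)} = \frac{281135}{6} \left(- \frac{21}{479459}\right) = - \frac{1967945}{958918}$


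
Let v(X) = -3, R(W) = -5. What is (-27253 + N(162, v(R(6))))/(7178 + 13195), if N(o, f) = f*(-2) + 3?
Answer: -27244/20373 ≈ -1.3373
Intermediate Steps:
N(o, f) = 3 - 2*f (N(o, f) = -2*f + 3 = 3 - 2*f)
(-27253 + N(162, v(R(6))))/(7178 + 13195) = (-27253 + (3 - 2*(-3)))/(7178 + 13195) = (-27253 + (3 + 6))/20373 = (-27253 + 9)*(1/20373) = -27244*1/20373 = -27244/20373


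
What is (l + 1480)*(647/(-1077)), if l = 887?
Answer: -510483/359 ≈ -1422.0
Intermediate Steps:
(l + 1480)*(647/(-1077)) = (887 + 1480)*(647/(-1077)) = 2367*(647*(-1/1077)) = 2367*(-647/1077) = -510483/359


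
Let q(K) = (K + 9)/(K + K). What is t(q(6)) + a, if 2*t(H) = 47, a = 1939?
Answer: 3925/2 ≈ 1962.5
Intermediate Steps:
q(K) = (9 + K)/(2*K) (q(K) = (9 + K)/((2*K)) = (9 + K)*(1/(2*K)) = (9 + K)/(2*K))
t(H) = 47/2 (t(H) = (½)*47 = 47/2)
t(q(6)) + a = 47/2 + 1939 = 3925/2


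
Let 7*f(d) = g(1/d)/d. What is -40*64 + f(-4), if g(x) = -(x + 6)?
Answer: -286697/112 ≈ -2559.8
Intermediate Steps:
g(x) = -6 - x (g(x) = -(6 + x) = -6 - x)
f(d) = (-6 - 1/d)/(7*d) (f(d) = ((-6 - 1/d)/d)/7 = (-6 - 1/d)/(7*d))
-40*64 + f(-4) = -40*64 + (1/7)*(-1 - 6*(-4))/(-4)**2 = -2560 + (1/7)*(1/16)*(-1 + 24) = -2560 + (1/7)*(1/16)*23 = -2560 + 23/112 = -286697/112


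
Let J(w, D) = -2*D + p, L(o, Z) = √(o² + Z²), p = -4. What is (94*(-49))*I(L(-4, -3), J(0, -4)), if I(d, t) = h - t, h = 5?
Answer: -4606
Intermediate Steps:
L(o, Z) = √(Z² + o²)
J(w, D) = -4 - 2*D (J(w, D) = -2*D - 4 = -4 - 2*D)
I(d, t) = 5 - t
(94*(-49))*I(L(-4, -3), J(0, -4)) = (94*(-49))*(5 - (-4 - 2*(-4))) = -4606*(5 - (-4 + 8)) = -4606*(5 - 1*4) = -4606*(5 - 4) = -4606*1 = -4606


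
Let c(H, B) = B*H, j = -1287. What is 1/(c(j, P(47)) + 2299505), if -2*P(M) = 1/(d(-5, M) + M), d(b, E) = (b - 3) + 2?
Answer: 82/188560697 ≈ 4.3487e-7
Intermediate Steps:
d(b, E) = -1 + b (d(b, E) = (-3 + b) + 2 = -1 + b)
P(M) = -1/(2*(-6 + M)) (P(M) = -1/(2*((-1 - 5) + M)) = -1/(2*(-6 + M)))
1/(c(j, P(47)) + 2299505) = 1/(-1/(-12 + 2*47)*(-1287) + 2299505) = 1/(-1/(-12 + 94)*(-1287) + 2299505) = 1/(-1/82*(-1287) + 2299505) = 1/(1287/82 + 2299505) = 1/(188560697/82) = 82/188560697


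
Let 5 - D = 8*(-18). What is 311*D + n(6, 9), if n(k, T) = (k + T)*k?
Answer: 46429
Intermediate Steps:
D = 149 (D = 5 - 8*(-18) = 5 - 1*(-144) = 5 + 144 = 149)
n(k, T) = k*(T + k) (n(k, T) = (T + k)*k = k*(T + k))
311*D + n(6, 9) = 311*149 + 6*(9 + 6) = 46339 + 6*15 = 46339 + 90 = 46429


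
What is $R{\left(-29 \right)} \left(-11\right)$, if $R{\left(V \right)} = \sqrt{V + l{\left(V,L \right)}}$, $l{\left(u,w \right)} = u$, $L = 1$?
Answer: $- 11 i \sqrt{58} \approx - 83.774 i$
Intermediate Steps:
$R{\left(V \right)} = \sqrt{2} \sqrt{V}$ ($R{\left(V \right)} = \sqrt{V + V} = \sqrt{2 V} = \sqrt{2} \sqrt{V}$)
$R{\left(-29 \right)} \left(-11\right) = \sqrt{2} \sqrt{-29} \left(-11\right) = \sqrt{2} i \sqrt{29} \left(-11\right) = i \sqrt{58} \left(-11\right) = - 11 i \sqrt{58}$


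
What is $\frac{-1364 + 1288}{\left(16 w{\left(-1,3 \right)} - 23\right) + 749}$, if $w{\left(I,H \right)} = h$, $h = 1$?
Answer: $- \frac{38}{371} \approx -0.10243$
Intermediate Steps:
$w{\left(I,H \right)} = 1$
$\frac{-1364 + 1288}{\left(16 w{\left(-1,3 \right)} - 23\right) + 749} = \frac{-1364 + 1288}{\left(16 \cdot 1 - 23\right) + 749} = - \frac{76}{\left(16 - 23\right) + 749} = - \frac{76}{-7 + 749} = - \frac{76}{742} = \left(-76\right) \frac{1}{742} = - \frac{38}{371}$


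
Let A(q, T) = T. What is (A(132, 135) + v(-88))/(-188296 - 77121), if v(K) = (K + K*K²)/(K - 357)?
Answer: -148327/23622113 ≈ -0.0062792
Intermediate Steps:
v(K) = (K + K³)/(-357 + K)
(A(132, 135) + v(-88))/(-188296 - 77121) = (135 + (-88 + (-88)³)/(-357 - 88))/(-188296 - 77121) = (135 + (-88 - 681472)/(-445))/(-265417) = (135 - 1/445*(-681560))*(-1/265417) = (135 + 136312/89)*(-1/265417) = (148327/89)*(-1/265417) = -148327/23622113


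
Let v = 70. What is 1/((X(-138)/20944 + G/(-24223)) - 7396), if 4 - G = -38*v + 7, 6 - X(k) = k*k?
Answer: -253663256/1876351844217 ≈ -0.00013519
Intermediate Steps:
X(k) = 6 - k**2 (X(k) = 6 - k*k = 6 - k**2)
G = 2657 (G = 4 - (-38*70 + 7) = 4 - (-2660 + 7) = 4 - 1*(-2653) = 4 + 2653 = 2657)
1/((X(-138)/20944 + G/(-24223)) - 7396) = 1/(((6 - 1*(-138)**2)/20944 + 2657/(-24223)) - 7396) = 1/(((6 - 1*19044)*(1/20944) + 2657*(-1/24223)) - 7396) = 1/(((6 - 19044)*(1/20944) - 2657/24223) - 7396) = 1/((-19038*1/20944 - 2657/24223) - 7396) = 1/((-9519/10472 - 2657/24223) - 7396) = 1/(-258402841/253663256 - 7396) = 1/(-1876351844217/253663256) = -253663256/1876351844217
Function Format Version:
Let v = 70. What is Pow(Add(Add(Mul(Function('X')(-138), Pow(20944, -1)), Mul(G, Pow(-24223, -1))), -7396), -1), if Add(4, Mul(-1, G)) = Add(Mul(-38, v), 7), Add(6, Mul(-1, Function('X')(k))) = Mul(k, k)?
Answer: Rational(-253663256, 1876351844217) ≈ -0.00013519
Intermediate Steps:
Function('X')(k) = Add(6, Mul(-1, Pow(k, 2))) (Function('X')(k) = Add(6, Mul(-1, Mul(k, k))) = Add(6, Mul(-1, Pow(k, 2))))
G = 2657 (G = Add(4, Mul(-1, Add(Mul(-38, 70), 7))) = Add(4, Mul(-1, Add(-2660, 7))) = Add(4, Mul(-1, -2653)) = Add(4, 2653) = 2657)
Pow(Add(Add(Mul(Function('X')(-138), Pow(20944, -1)), Mul(G, Pow(-24223, -1))), -7396), -1) = Pow(Add(Add(Mul(Add(6, Mul(-1, Pow(-138, 2))), Pow(20944, -1)), Mul(2657, Pow(-24223, -1))), -7396), -1) = Pow(Add(Add(Mul(Add(6, Mul(-1, 19044)), Rational(1, 20944)), Mul(2657, Rational(-1, 24223))), -7396), -1) = Pow(Add(Add(Mul(Add(6, -19044), Rational(1, 20944)), Rational(-2657, 24223)), -7396), -1) = Pow(Add(Add(Mul(-19038, Rational(1, 20944)), Rational(-2657, 24223)), -7396), -1) = Pow(Add(Add(Rational(-9519, 10472), Rational(-2657, 24223)), -7396), -1) = Pow(Add(Rational(-258402841, 253663256), -7396), -1) = Pow(Rational(-1876351844217, 253663256), -1) = Rational(-253663256, 1876351844217)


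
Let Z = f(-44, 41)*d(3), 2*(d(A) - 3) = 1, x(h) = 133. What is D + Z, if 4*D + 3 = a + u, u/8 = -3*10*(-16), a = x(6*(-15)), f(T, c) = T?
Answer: 1677/2 ≈ 838.50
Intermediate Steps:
a = 133
d(A) = 7/2 (d(A) = 3 + (1/2)*1 = 3 + 1/2 = 7/2)
u = 3840 (u = 8*(-3*10*(-16)) = 8*(-30*(-16)) = 8*480 = 3840)
D = 1985/2 (D = -3/4 + (133 + 3840)/4 = -3/4 + (1/4)*3973 = -3/4 + 3973/4 = 1985/2 ≈ 992.50)
Z = -154 (Z = -44*7/2 = -154)
D + Z = 1985/2 - 154 = 1677/2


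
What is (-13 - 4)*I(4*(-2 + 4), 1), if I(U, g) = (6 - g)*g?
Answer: -85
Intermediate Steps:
I(U, g) = g*(6 - g)
(-13 - 4)*I(4*(-2 + 4), 1) = (-13 - 4)*(1*(6 - 1*1)) = -17*(6 - 1) = -17*5 = -85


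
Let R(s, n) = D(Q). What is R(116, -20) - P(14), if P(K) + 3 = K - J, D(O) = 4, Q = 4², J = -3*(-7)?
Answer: 14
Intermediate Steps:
J = 21
Q = 16
R(s, n) = 4
P(K) = -24 + K (P(K) = -3 + (K - 1*21) = -3 + (K - 21) = -3 + (-21 + K) = -24 + K)
R(116, -20) - P(14) = 4 - (-24 + 14) = 4 - 1*(-10) = 4 + 10 = 14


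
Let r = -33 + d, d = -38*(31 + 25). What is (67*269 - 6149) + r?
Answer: 9713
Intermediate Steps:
d = -2128 (d = -38*56 = -2128)
r = -2161 (r = -33 - 2128 = -2161)
(67*269 - 6149) + r = (67*269 - 6149) - 2161 = (18023 - 6149) - 2161 = 11874 - 2161 = 9713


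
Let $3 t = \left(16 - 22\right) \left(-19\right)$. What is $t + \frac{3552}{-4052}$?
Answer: $\frac{37606}{1013} \approx 37.123$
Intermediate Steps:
$t = 38$ ($t = \frac{\left(16 - 22\right) \left(-19\right)}{3} = \frac{\left(-6\right) \left(-19\right)}{3} = \frac{1}{3} \cdot 114 = 38$)
$t + \frac{3552}{-4052} = 38 + \frac{3552}{-4052} = 38 + 3552 \left(- \frac{1}{4052}\right) = 38 - \frac{888}{1013} = \frac{37606}{1013}$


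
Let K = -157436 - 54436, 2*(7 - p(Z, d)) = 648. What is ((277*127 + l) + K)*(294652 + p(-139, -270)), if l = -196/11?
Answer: -572133965365/11 ≈ -5.2012e+10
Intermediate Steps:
l = -196/11 (l = -196*1/11 = -196/11 ≈ -17.818)
p(Z, d) = -317 (p(Z, d) = 7 - 1/2*648 = 7 - 324 = -317)
K = -211872
((277*127 + l) + K)*(294652 + p(-139, -270)) = ((277*127 - 196/11) - 211872)*(294652 - 317) = ((35179 - 196/11) - 211872)*294335 = (386773/11 - 211872)*294335 = -1943819/11*294335 = -572133965365/11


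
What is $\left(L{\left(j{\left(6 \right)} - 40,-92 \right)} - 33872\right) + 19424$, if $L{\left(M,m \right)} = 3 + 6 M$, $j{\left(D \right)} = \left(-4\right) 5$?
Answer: $-14805$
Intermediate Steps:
$j{\left(D \right)} = -20$
$\left(L{\left(j{\left(6 \right)} - 40,-92 \right)} - 33872\right) + 19424 = \left(\left(3 + 6 \left(-20 - 40\right)\right) - 33872\right) + 19424 = \left(\left(3 + 6 \left(-60\right)\right) - 33872\right) + 19424 = \left(\left(3 - 360\right) - 33872\right) + 19424 = \left(-357 - 33872\right) + 19424 = -34229 + 19424 = -14805$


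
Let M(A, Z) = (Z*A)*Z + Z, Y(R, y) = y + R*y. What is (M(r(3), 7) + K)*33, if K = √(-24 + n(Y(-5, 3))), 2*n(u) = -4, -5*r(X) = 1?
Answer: -462/5 + 33*I*√26 ≈ -92.4 + 168.27*I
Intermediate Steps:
r(X) = -⅕ (r(X) = -⅕*1 = -⅕)
n(u) = -2 (n(u) = (½)*(-4) = -2)
M(A, Z) = Z + A*Z² (M(A, Z) = (A*Z)*Z + Z = A*Z² + Z = Z + A*Z²)
K = I*√26 (K = √(-24 - 2) = √(-26) = I*√26 ≈ 5.099*I)
(M(r(3), 7) + K)*33 = (7*(1 - ⅕*7) + I*√26)*33 = (7*(1 - 7/5) + I*√26)*33 = (7*(-⅖) + I*√26)*33 = (-14/5 + I*√26)*33 = -462/5 + 33*I*√26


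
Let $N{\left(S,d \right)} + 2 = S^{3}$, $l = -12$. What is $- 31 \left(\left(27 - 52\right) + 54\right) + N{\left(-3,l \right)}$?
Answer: $-928$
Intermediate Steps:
$N{\left(S,d \right)} = -2 + S^{3}$
$- 31 \left(\left(27 - 52\right) + 54\right) + N{\left(-3,l \right)} = - 31 \left(\left(27 - 52\right) + 54\right) + \left(-2 + \left(-3\right)^{3}\right) = - 31 \left(-25 + 54\right) - 29 = \left(-31\right) 29 - 29 = -899 - 29 = -928$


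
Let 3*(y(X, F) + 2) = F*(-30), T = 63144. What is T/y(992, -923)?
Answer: 5262/769 ≈ 6.8427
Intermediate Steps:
y(X, F) = -2 - 10*F (y(X, F) = -2 + (F*(-30))/3 = -2 + (-30*F)/3 = -2 - 10*F)
T/y(992, -923) = 63144/(-2 - 10*(-923)) = 63144/(-2 + 9230) = 63144/9228 = 63144*(1/9228) = 5262/769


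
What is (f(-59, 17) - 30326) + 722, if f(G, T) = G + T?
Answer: -29646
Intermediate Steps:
(f(-59, 17) - 30326) + 722 = ((-59 + 17) - 30326) + 722 = (-42 - 30326) + 722 = -30368 + 722 = -29646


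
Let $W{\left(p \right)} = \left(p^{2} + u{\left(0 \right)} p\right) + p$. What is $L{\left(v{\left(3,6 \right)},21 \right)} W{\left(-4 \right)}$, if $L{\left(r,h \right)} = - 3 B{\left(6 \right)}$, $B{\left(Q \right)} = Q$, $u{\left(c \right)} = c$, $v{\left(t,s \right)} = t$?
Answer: $-216$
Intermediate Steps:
$W{\left(p \right)} = p + p^{2}$ ($W{\left(p \right)} = \left(p^{2} + 0 p\right) + p = \left(p^{2} + 0\right) + p = p^{2} + p = p + p^{2}$)
$L{\left(r,h \right)} = -18$ ($L{\left(r,h \right)} = \left(-3\right) 6 = -18$)
$L{\left(v{\left(3,6 \right)},21 \right)} W{\left(-4 \right)} = - 18 \left(- 4 \left(1 - 4\right)\right) = - 18 \left(\left(-4\right) \left(-3\right)\right) = \left(-18\right) 12 = -216$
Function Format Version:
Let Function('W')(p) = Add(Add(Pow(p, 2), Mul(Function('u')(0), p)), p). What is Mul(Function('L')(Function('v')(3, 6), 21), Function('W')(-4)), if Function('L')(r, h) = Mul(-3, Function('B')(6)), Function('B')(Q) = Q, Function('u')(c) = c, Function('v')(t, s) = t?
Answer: -216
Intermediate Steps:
Function('W')(p) = Add(p, Pow(p, 2)) (Function('W')(p) = Add(Add(Pow(p, 2), Mul(0, p)), p) = Add(Add(Pow(p, 2), 0), p) = Add(Pow(p, 2), p) = Add(p, Pow(p, 2)))
Function('L')(r, h) = -18 (Function('L')(r, h) = Mul(-3, 6) = -18)
Mul(Function('L')(Function('v')(3, 6), 21), Function('W')(-4)) = Mul(-18, Mul(-4, Add(1, -4))) = Mul(-18, Mul(-4, -3)) = Mul(-18, 12) = -216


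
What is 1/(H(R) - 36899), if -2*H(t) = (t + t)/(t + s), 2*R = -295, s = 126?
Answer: -43/1586952 ≈ -2.7096e-5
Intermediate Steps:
R = -295/2 (R = (½)*(-295) = -295/2 ≈ -147.50)
H(t) = -t/(126 + t) (H(t) = -(t + t)/(2*(t + 126)) = -2*t/(2*(126 + t)) = -t/(126 + t))
1/(H(R) - 36899) = 1/(-1*(-295/2)/(126 - 295/2) - 36899) = 1/(-1*(-295/2)/(-43/2) - 36899) = 1/(-1*(-295/2)*(-2/43) - 36899) = 1/(-295/43 - 36899) = 1/(-1586952/43) = -43/1586952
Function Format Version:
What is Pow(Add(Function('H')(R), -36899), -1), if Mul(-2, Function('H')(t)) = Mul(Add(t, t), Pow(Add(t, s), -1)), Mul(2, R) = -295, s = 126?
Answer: Rational(-43, 1586952) ≈ -2.7096e-5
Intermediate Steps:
R = Rational(-295, 2) (R = Mul(Rational(1, 2), -295) = Rational(-295, 2) ≈ -147.50)
Function('H')(t) = Mul(-1, t, Pow(Add(126, t), -1)) (Function('H')(t) = Mul(Rational(-1, 2), Mul(Add(t, t), Pow(Add(t, 126), -1))) = Mul(Rational(-1, 2), Mul(Mul(2, t), Pow(Add(126, t), -1))) = Mul(Rational(-1, 2), Mul(2, t, Pow(Add(126, t), -1))) = Mul(-1, t, Pow(Add(126, t), -1)))
Pow(Add(Function('H')(R), -36899), -1) = Pow(Add(Mul(-1, Rational(-295, 2), Pow(Add(126, Rational(-295, 2)), -1)), -36899), -1) = Pow(Add(Mul(-1, Rational(-295, 2), Pow(Rational(-43, 2), -1)), -36899), -1) = Pow(Add(Mul(-1, Rational(-295, 2), Rational(-2, 43)), -36899), -1) = Pow(Add(Rational(-295, 43), -36899), -1) = Pow(Rational(-1586952, 43), -1) = Rational(-43, 1586952)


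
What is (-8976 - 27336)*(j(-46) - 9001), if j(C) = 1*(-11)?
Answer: 327243744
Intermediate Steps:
j(C) = -11
(-8976 - 27336)*(j(-46) - 9001) = (-8976 - 27336)*(-11 - 9001) = -36312*(-9012) = 327243744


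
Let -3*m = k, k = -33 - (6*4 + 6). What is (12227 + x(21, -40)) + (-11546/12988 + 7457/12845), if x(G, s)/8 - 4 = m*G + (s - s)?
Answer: 1316853664983/83415430 ≈ 15787.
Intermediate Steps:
k = -63 (k = -33 - (24 + 6) = -33 - 1*30 = -33 - 30 = -63)
m = 21 (m = -1/3*(-63) = 21)
x(G, s) = 32 + 168*G (x(G, s) = 32 + 8*(21*G + (s - s)) = 32 + 8*(21*G + 0) = 32 + 8*(21*G) = 32 + 168*G)
(12227 + x(21, -40)) + (-11546/12988 + 7457/12845) = (12227 + (32 + 168*21)) + (-11546/12988 + 7457/12845) = (12227 + (32 + 3528)) + (-11546*1/12988 + 7457*(1/12845)) = (12227 + 3560) + (-5773/6494 + 7457/12845) = 15787 - 25728427/83415430 = 1316853664983/83415430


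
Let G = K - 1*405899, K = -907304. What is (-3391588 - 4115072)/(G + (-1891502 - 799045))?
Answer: 750666/400375 ≈ 1.8749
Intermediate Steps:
G = -1313203 (G = -907304 - 1*405899 = -907304 - 405899 = -1313203)
(-3391588 - 4115072)/(G + (-1891502 - 799045)) = (-3391588 - 4115072)/(-1313203 + (-1891502 - 799045)) = -7506660/(-1313203 - 2690547) = -7506660/(-4003750) = -7506660*(-1/4003750) = 750666/400375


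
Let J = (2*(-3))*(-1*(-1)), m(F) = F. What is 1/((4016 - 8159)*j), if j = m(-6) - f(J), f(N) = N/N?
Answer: 1/29001 ≈ 3.4482e-5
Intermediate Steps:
J = -6 (J = -6*1 = -6)
f(N) = 1
j = -7 (j = -6 - 1*1 = -6 - 1 = -7)
1/((4016 - 8159)*j) = 1/((4016 - 8159)*(-7)) = -⅐/(-4143) = -1/4143*(-⅐) = 1/29001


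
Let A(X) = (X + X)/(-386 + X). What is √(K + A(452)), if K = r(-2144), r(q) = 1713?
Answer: √1880373/33 ≈ 41.554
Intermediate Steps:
A(X) = 2*X/(-386 + X) (A(X) = (2*X)/(-386 + X) = 2*X/(-386 + X))
K = 1713
√(K + A(452)) = √(1713 + 2*452/(-386 + 452)) = √(1713 + 2*452/66) = √(1713 + 2*452*(1/66)) = √(1713 + 452/33) = √(56981/33) = √1880373/33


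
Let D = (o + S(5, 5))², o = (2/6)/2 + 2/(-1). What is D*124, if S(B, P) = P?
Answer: 11191/9 ≈ 1243.4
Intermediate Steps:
o = -11/6 (o = (2*(⅙))*(½) + 2*(-1) = (⅓)*(½) - 2 = ⅙ - 2 = -11/6 ≈ -1.8333)
D = 361/36 (D = (-11/6 + 5)² = (19/6)² = 361/36 ≈ 10.028)
D*124 = (361/36)*124 = 11191/9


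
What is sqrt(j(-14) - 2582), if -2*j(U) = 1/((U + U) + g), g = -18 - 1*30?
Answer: 3*I*sqrt(1657066)/76 ≈ 50.813*I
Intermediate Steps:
g = -48 (g = -18 - 30 = -48)
j(U) = -1/(2*(-48 + 2*U)) (j(U) = -1/(2*((U + U) - 48)) = -1/(2*(2*U - 48)) = -1/(2*(-48 + 2*U)))
sqrt(j(-14) - 2582) = sqrt(-1/(-96 + 4*(-14)) - 2582) = sqrt(-1/(-96 - 56) - 2582) = sqrt(-1/(-152) - 2582) = sqrt(-1*(-1/152) - 2582) = sqrt(1/152 - 2582) = sqrt(-392463/152) = 3*I*sqrt(1657066)/76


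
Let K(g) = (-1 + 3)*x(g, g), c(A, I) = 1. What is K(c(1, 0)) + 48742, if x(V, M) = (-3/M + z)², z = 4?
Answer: 48744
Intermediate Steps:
x(V, M) = (4 - 3/M)² (x(V, M) = (-3/M + 4)² = (4 - 3/M)²)
K(g) = 2*(-3 + 4*g)²/g² (K(g) = (-1 + 3)*((-3 + 4*g)²/g²) = 2*((-3 + 4*g)²/g²) = 2*(-3 + 4*g)²/g²)
K(c(1, 0)) + 48742 = 2*(-3 + 4*1)²/1² + 48742 = 2*1*(-3 + 4)² + 48742 = 2*1*1² + 48742 = 2*1*1 + 48742 = 2 + 48742 = 48744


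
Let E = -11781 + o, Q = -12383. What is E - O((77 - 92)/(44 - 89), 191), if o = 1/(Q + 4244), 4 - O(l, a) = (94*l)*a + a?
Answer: -45654365/8139 ≈ -5609.3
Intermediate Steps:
O(l, a) = 4 - a - 94*a*l (O(l, a) = 4 - ((94*l)*a + a) = 4 - (94*a*l + a) = 4 - (a + 94*a*l) = 4 + (-a - 94*a*l) = 4 - a - 94*a*l)
o = -1/8139 (o = 1/(-12383 + 4244) = 1/(-8139) = -1/8139 ≈ -0.00012287)
E = -95885560/8139 (E = -11781 - 1/8139 = -95885560/8139 ≈ -11781.)
E - O((77 - 92)/(44 - 89), 191) = -95885560/8139 - (4 - 1*191 - 94*191*(77 - 92)/(44 - 89)) = -95885560/8139 - (4 - 191 - 94*191*(-15/(-45))) = -95885560/8139 - (4 - 191 - 94*191*(-15*(-1/45))) = -95885560/8139 - (4 - 191 - 94*191*⅓) = -95885560/8139 - (4 - 191 - 17954/3) = -95885560/8139 - 1*(-18515/3) = -95885560/8139 + 18515/3 = -45654365/8139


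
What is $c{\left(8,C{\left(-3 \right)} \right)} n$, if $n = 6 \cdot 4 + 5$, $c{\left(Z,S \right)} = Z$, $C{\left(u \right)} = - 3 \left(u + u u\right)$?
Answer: $232$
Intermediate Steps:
$C{\left(u \right)} = - 3 u - 3 u^{2}$ ($C{\left(u \right)} = - 3 \left(u + u^{2}\right) = - 3 u - 3 u^{2}$)
$n = 29$ ($n = 24 + 5 = 29$)
$c{\left(8,C{\left(-3 \right)} \right)} n = 8 \cdot 29 = 232$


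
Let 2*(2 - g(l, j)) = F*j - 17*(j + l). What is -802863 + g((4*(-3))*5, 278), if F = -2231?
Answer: -490899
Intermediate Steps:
g(l, j) = 2 + 1124*j + 17*l/2 (g(l, j) = 2 - (-2231*j - 17*(j + l))/2 = 2 - (-2231*j + (-17*j - 17*l))/2 = 2 - (-2248*j - 17*l)/2 = 2 + (1124*j + 17*l/2) = 2 + 1124*j + 17*l/2)
-802863 + g((4*(-3))*5, 278) = -802863 + (2 + 1124*278 + 17*((4*(-3))*5)/2) = -802863 + (2 + 312472 + 17*(-12*5)/2) = -802863 + (2 + 312472 + (17/2)*(-60)) = -802863 + (2 + 312472 - 510) = -802863 + 311964 = -490899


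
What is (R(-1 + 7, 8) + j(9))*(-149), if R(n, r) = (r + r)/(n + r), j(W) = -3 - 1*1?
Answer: 2980/7 ≈ 425.71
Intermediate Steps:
j(W) = -4 (j(W) = -3 - 1 = -4)
R(n, r) = 2*r/(n + r) (R(n, r) = (2*r)/(n + r) = 2*r/(n + r))
(R(-1 + 7, 8) + j(9))*(-149) = (2*8/((-1 + 7) + 8) - 4)*(-149) = (2*8/(6 + 8) - 4)*(-149) = (2*8/14 - 4)*(-149) = (2*8*(1/14) - 4)*(-149) = (8/7 - 4)*(-149) = -20/7*(-149) = 2980/7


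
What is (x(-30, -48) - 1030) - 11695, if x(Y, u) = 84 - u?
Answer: -12593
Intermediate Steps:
(x(-30, -48) - 1030) - 11695 = ((84 - 1*(-48)) - 1030) - 11695 = ((84 + 48) - 1030) - 11695 = (132 - 1030) - 11695 = -898 - 11695 = -12593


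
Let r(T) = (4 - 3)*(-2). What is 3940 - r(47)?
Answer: 3942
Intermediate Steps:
r(T) = -2 (r(T) = 1*(-2) = -2)
3940 - r(47) = 3940 - 1*(-2) = 3940 + 2 = 3942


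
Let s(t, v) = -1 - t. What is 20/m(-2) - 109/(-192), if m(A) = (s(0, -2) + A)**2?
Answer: 1607/576 ≈ 2.7899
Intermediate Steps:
m(A) = (-1 + A)**2 (m(A) = ((-1 - 1*0) + A)**2 = ((-1 + 0) + A)**2 = (-1 + A)**2)
20/m(-2) - 109/(-192) = 20/((-1 - 2)**2) - 109/(-192) = 20/((-3)**2) - 109*(-1/192) = 20/9 + 109/192 = 1607/576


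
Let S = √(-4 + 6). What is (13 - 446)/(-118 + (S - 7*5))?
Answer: 66249/23407 + 433*√2/23407 ≈ 2.8565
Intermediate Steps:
S = √2 ≈ 1.4142
(13 - 446)/(-118 + (S - 7*5)) = (13 - 446)/(-118 + (√2 - 7*5)) = -433/(-118 + (√2 - 35)) = -433/(-118 + (-35 + √2)) = -433/(-153 + √2)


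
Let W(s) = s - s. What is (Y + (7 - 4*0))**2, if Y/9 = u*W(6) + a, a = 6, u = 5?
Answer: 3721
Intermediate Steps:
W(s) = 0
Y = 54 (Y = 9*(5*0 + 6) = 9*(0 + 6) = 9*6 = 54)
(Y + (7 - 4*0))**2 = (54 + (7 - 4*0))**2 = (54 + (7 + 0))**2 = (54 + 7)**2 = 61**2 = 3721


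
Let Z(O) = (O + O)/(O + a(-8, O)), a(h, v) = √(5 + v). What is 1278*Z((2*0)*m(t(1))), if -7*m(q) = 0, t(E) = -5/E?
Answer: 0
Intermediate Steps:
m(q) = 0 (m(q) = -⅐*0 = 0)
Z(O) = 2*O/(O + √(5 + O)) (Z(O) = (O + O)/(O + √(5 + O)) = (2*O)/(O + √(5 + O)) = 2*O/(O + √(5 + O)))
1278*Z((2*0)*m(t(1))) = 1278*(2*((2*0)*0)/((2*0)*0 + √(5 + (2*0)*0))) = 1278*(2*(0*0)/(0*0 + √(5 + 0*0))) = 1278*(2*0/(0 + √(5 + 0))) = 1278*(2*0/(0 + √5)) = 1278*(2*0/√5) = 1278*(2*0*(√5/5)) = 1278*0 = 0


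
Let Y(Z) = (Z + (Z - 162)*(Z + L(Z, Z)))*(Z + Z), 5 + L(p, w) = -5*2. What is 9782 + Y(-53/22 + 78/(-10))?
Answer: -52341353307/665500 ≈ -78650.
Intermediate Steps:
L(p, w) = -15 (L(p, w) = -5 - 5*2 = -5 - 10 = -15)
Y(Z) = 2*Z*(Z + (-162 + Z)*(-15 + Z)) (Y(Z) = (Z + (Z - 162)*(Z - 15))*(Z + Z) = (Z + (-162 + Z)*(-15 + Z))*(2*Z) = 2*Z*(Z + (-162 + Z)*(-15 + Z)))
9782 + Y(-53/22 + 78/(-10)) = 9782 + 2*(-53/22 + 78/(-10))*(2430 + (-53/22 + 78/(-10))² - 176*(-53/22 + 78/(-10))) = 9782 + 2*(-53*1/22 + 78*(-⅒))*(2430 + (-53*1/22 + 78*(-⅒))² - 176*(-53*1/22 + 78*(-⅒))) = 9782 + 2*(-53/22 - 39/5)*(2430 + (-53/22 - 39/5)² - 176*(-53/22 - 39/5)) = 9782 + 2*(-1123/110)*(2430 + (-1123/110)² - 176*(-1123/110)) = 9782 + 2*(-1123/110)*(2430 + 1261129/12100 + 8984/5) = 9782 + 2*(-1123/110)*(52405409/12100) = 9782 - 58851274307/665500 = -52341353307/665500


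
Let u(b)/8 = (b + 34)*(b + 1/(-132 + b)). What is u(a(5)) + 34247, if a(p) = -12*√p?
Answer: 3480392/87 - 283885*√5/87 ≈ 32708.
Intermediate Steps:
u(b) = 8*(34 + b)*(b + 1/(-132 + b)) (u(b) = 8*((b + 34)*(b + 1/(-132 + b))) = 8*((34 + b)*(b + 1/(-132 + b))) = 8*(34 + b)*(b + 1/(-132 + b)))
u(a(5)) + 34247 = 8*(34 + (-12*√5)³ - (-53844)*√5 - 98*(-12*√5)²)/(-132 - 12*√5) + 34247 = 8*(34 - 8640*√5 + 53844*√5 - 98*720)/(-132 - 12*√5) + 34247 = 8*(34 - 8640*√5 + 53844*√5 - 70560)/(-132 - 12*√5) + 34247 = 8*(-70526 + 45204*√5)/(-132 - 12*√5) + 34247 = 34247 + 8*(-70526 + 45204*√5)/(-132 - 12*√5)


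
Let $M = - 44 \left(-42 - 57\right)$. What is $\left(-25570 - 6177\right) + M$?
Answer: $-27391$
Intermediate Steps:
$M = 4356$ ($M = \left(-44\right) \left(-99\right) = 4356$)
$\left(-25570 - 6177\right) + M = \left(-25570 - 6177\right) + 4356 = -31747 + 4356 = -27391$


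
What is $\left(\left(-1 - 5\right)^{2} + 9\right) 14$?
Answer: $630$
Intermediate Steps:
$\left(\left(-1 - 5\right)^{2} + 9\right) 14 = \left(\left(-6\right)^{2} + 9\right) 14 = \left(36 + 9\right) 14 = 45 \cdot 14 = 630$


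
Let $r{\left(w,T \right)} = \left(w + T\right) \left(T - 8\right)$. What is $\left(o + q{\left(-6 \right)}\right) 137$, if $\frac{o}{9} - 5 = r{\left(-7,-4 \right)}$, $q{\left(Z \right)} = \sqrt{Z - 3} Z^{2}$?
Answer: $168921 + 14796 i \approx 1.6892 \cdot 10^{5} + 14796.0 i$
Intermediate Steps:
$q{\left(Z \right)} = Z^{2} \sqrt{-3 + Z}$ ($q{\left(Z \right)} = \sqrt{-3 + Z} Z^{2} = Z^{2} \sqrt{-3 + Z}$)
$r{\left(w,T \right)} = \left(-8 + T\right) \left(T + w\right)$ ($r{\left(w,T \right)} = \left(T + w\right) \left(-8 + T\right) = \left(-8 + T\right) \left(T + w\right)$)
$o = 1233$ ($o = 45 + 9 \left(\left(-4\right)^{2} - -32 - -56 - -28\right) = 45 + 9 \left(16 + 32 + 56 + 28\right) = 45 + 9 \cdot 132 = 45 + 1188 = 1233$)
$\left(o + q{\left(-6 \right)}\right) 137 = \left(1233 + \left(-6\right)^{2} \sqrt{-3 - 6}\right) 137 = \left(1233 + 36 \sqrt{-9}\right) 137 = \left(1233 + 36 \cdot 3 i\right) 137 = \left(1233 + 108 i\right) 137 = 168921 + 14796 i$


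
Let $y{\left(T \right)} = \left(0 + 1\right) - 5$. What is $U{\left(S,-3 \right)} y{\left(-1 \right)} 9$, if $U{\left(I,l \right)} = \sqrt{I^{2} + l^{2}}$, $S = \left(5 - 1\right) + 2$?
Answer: $- 108 \sqrt{5} \approx -241.5$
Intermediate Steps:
$S = 6$ ($S = 4 + 2 = 6$)
$y{\left(T \right)} = -4$ ($y{\left(T \right)} = 1 - 5 = -4$)
$U{\left(S,-3 \right)} y{\left(-1 \right)} 9 = \sqrt{6^{2} + \left(-3\right)^{2}} \left(-4\right) 9 = \sqrt{36 + 9} \left(-4\right) 9 = \sqrt{45} \left(-4\right) 9 = 3 \sqrt{5} \left(-4\right) 9 = - 12 \sqrt{5} \cdot 9 = - 108 \sqrt{5}$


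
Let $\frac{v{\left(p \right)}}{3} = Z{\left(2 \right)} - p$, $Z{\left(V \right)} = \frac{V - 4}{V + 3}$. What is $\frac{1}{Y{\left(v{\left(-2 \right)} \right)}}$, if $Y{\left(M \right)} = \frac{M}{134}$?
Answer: $\frac{335}{12} \approx 27.917$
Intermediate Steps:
$Z{\left(V \right)} = \frac{-4 + V}{3 + V}$
$v{\left(p \right)} = - \frac{6}{5} - 3 p$ ($v{\left(p \right)} = 3 \left(\frac{-4 + 2}{3 + 2} - p\right) = 3 \left(\frac{1}{5} \left(-2\right) - p\right) = 3 \left(- \frac{2}{5} - p\right) = - \frac{6}{5} - 3 p$)
$Y{\left(M \right)} = \frac{M}{134}$ ($Y{\left(M \right)} = M \frac{1}{134} = \frac{M}{134}$)
$\frac{1}{Y{\left(v{\left(-2 \right)} \right)}} = \frac{1}{\frac{1}{134} \left(- \frac{6}{5} - -6\right)} = \frac{1}{\frac{1}{134} \left(- \frac{6}{5} + 6\right)} = \frac{1}{\frac{1}{134} \cdot \frac{24}{5}} = \frac{1}{\frac{12}{335}} = \frac{335}{12}$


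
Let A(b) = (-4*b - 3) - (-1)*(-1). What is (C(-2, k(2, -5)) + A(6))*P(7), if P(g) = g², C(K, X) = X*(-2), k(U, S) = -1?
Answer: -1274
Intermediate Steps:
C(K, X) = -2*X
A(b) = -4 - 4*b (A(b) = (-3 - 4*b) - 1*1 = (-3 - 4*b) - 1 = -4 - 4*b)
(C(-2, k(2, -5)) + A(6))*P(7) = (-2*(-1) + (-4 - 4*6))*7² = (2 + (-4 - 24))*49 = (2 - 28)*49 = -26*49 = -1274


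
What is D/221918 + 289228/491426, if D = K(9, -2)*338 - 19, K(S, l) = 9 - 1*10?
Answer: 1882631183/3207537502 ≈ 0.58694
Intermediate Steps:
K(S, l) = -1 (K(S, l) = 9 - 10 = -1)
D = -357 (D = -1*338 - 19 = -338 - 19 = -357)
D/221918 + 289228/491426 = -357/221918 + 289228/491426 = -357*1/221918 + 289228*(1/491426) = -21/13054 + 144614/245713 = 1882631183/3207537502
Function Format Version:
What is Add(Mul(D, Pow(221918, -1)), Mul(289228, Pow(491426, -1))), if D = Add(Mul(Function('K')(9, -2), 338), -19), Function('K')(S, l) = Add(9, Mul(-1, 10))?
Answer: Rational(1882631183, 3207537502) ≈ 0.58694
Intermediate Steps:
Function('K')(S, l) = -1 (Function('K')(S, l) = Add(9, -10) = -1)
D = -357 (D = Add(Mul(-1, 338), -19) = Add(-338, -19) = -357)
Add(Mul(D, Pow(221918, -1)), Mul(289228, Pow(491426, -1))) = Add(Mul(-357, Pow(221918, -1)), Mul(289228, Pow(491426, -1))) = Add(Mul(-357, Rational(1, 221918)), Mul(289228, Rational(1, 491426))) = Add(Rational(-21, 13054), Rational(144614, 245713)) = Rational(1882631183, 3207537502)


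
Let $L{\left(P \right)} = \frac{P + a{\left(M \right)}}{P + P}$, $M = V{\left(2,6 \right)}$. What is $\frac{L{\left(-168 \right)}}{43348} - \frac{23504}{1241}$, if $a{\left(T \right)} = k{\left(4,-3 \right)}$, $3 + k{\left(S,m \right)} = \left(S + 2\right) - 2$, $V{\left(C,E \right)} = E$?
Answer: $- \frac{342333860465}{18075075648} \approx -18.94$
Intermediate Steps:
$M = 6$
$k{\left(S,m \right)} = -3 + S$ ($k{\left(S,m \right)} = -3 + \left(\left(S + 2\right) - 2\right) = -3 + \left(\left(2 + S\right) - 2\right) = -3 + S$)
$a{\left(T \right)} = 1$ ($a{\left(T \right)} = -3 + 4 = 1$)
$L{\left(P \right)} = \frac{1 + P}{2 P}$ ($L{\left(P \right)} = \frac{P + 1}{P + P} = \frac{1 + P}{2 P}$)
$\frac{L{\left(-168 \right)}}{43348} - \frac{23504}{1241} = \frac{\frac{1}{2} \frac{1}{-168} \left(1 - 168\right)}{43348} - \frac{23504}{1241} = \frac{1}{2} \left(- \frac{1}{168}\right) \left(-167\right) \frac{1}{43348} - \frac{23504}{1241} = \frac{167}{336} \cdot \frac{1}{43348} - \frac{23504}{1241} = \frac{167}{14564928} - \frac{23504}{1241} = - \frac{342333860465}{18075075648}$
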